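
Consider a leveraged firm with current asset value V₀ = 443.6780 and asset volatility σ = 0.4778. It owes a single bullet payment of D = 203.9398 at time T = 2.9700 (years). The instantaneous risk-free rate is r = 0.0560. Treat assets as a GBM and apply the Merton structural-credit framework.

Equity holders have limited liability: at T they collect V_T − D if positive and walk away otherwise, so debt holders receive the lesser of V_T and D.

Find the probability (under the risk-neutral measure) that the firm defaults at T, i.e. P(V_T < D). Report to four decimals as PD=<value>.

d₁ = [ln(V₀/D) + (r + σ²/2)T] / (σ√T)
   = [ln(443.6780/203.9398) + (0.0560 + 0.5·0.4778²)·2.9700] / (0.4778·√2.9700)
   = [0.777274 + 0.505335] / 0.823426 = 1.557650
d₂ = d₁ − σ√T = 1.557650 − 0.823426 = 0.734225
risk-neutral PD = N(−d₂) = N(-0.734225) = 0.231406

PD=0.2314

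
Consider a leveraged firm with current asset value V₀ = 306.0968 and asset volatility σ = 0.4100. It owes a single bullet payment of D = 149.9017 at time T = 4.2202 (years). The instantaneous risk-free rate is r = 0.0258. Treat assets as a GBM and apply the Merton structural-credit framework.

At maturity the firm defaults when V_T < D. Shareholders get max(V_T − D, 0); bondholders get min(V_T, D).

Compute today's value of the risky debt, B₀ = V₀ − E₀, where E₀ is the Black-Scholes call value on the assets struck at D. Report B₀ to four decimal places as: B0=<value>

B0=120.3696

d₁ = [ln(V₀/D) + (r + σ²/2)T] / (σ√T)
   = [ln(306.0968/149.9017) + (0.0258 + 0.5·0.4100²)·4.2202] / (0.4100·√4.2202)
   = [0.713922 + 0.463589] / 0.842268 = 1.398023
d₂ = d₁ − σ√T = 1.398023 − 0.842268 = 0.555755
N(d₁) = 0.918947,  N(d₂) = 0.710811,  e^(−rT) = 0.896837
E₀ = V₀·N(d₁) − D·e^(−rT)·N(d₂)
   = 306.0968·0.918947 − 149.9017·0.896837·0.710811 = 185.727166
B₀ = V₀ − E₀ = 306.0968 − 185.727166 = 120.369634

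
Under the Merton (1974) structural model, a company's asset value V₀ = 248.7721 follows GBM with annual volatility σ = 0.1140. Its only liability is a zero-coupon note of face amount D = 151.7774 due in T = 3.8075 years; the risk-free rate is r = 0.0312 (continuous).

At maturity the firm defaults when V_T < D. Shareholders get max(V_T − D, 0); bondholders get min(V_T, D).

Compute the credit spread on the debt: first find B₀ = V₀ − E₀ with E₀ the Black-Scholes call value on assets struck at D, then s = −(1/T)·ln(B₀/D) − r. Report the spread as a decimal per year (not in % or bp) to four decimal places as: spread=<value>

spread=0.0001

d₁ = [ln(V₀/D) + (r + σ²/2)T] / (σ√T)
   = [ln(248.7721/151.7774) + (0.0312 + 0.5·0.1140²)·3.8075] / (0.1140·√3.8075)
   = [0.494122 + 0.143535] / 0.222446 = 2.866570
d₂ = d₁ − σ√T = 2.866570 − 0.222446 = 2.644124
N(d₁) = 0.997925,  N(d₂) = 0.995905,  e^(−rT) = 0.887991
E₀ = V₀·N(d₁) − D·e^(−rT)·N(d₂)
   = 248.7721·0.997925 − 151.7774·0.887991·0.995905 = 114.030973
B₀ = V₀ − E₀ = 248.7721 − 114.030973 = 134.741127
spread = −(1/T)·ln(B₀/D) − r = −(1/3.8075)·ln(134.741127/151.7774) − 0.0312 = 0.00006976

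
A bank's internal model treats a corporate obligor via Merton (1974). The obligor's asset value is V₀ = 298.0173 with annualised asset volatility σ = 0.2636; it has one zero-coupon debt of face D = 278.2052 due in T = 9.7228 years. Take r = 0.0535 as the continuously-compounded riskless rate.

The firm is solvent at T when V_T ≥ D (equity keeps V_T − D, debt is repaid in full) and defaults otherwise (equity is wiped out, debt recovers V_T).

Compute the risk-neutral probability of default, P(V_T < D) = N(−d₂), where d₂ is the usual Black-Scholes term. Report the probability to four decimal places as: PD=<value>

d₁ = [ln(V₀/D) + (r + σ²/2)T] / (σ√T)
   = [ln(298.0173/278.2052) + (0.0535 + 0.5·0.2636²)·9.7228] / (0.2636·√9.7228)
   = [0.068793 + 0.857964] / 0.821942 = 1.127521
d₂ = d₁ − σ√T = 1.127521 − 0.821942 = 0.305579
risk-neutral PD = N(−d₂) = N(-0.305579) = 0.379963

PD=0.3800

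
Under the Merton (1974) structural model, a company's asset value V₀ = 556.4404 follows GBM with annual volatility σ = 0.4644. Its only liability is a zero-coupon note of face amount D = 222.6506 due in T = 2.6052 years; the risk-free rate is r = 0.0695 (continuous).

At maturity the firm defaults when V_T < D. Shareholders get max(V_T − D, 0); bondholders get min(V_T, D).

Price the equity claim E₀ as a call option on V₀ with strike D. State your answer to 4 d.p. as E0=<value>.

d₁ = [ln(V₀/D) + (r + σ²/2)T] / (σ√T)
   = [ln(556.4404/222.6506) + (0.0695 + 0.5·0.4644²)·2.6052] / (0.4644·√2.6052)
   = [0.915956 + 0.461990] / 0.749571 = 1.838313
d₂ = d₁ − σ√T = 1.838313 − 0.749571 = 1.088742
N(d₁) = 0.966992,  N(d₂) = 0.861866,  e^(−rT) = 0.834384
E₀ = V₀·N(d₁) − D·e^(−rT)·N(d₂)
   = 556.4404·0.966992 − 222.6506·0.834384·0.861866 = 377.959174

E0=377.9592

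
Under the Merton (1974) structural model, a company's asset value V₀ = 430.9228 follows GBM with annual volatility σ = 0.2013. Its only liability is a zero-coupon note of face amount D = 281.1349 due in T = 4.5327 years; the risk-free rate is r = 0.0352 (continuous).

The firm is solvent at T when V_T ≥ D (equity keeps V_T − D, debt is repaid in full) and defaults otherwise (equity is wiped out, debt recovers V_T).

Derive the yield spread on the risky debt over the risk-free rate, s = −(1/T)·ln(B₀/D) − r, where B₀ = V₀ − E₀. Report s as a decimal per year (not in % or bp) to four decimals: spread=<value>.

spread=0.0050

d₁ = [ln(V₀/D) + (r + σ²/2)T] / (σ√T)
   = [ln(430.9228/281.1349) + (0.0352 + 0.5·0.2013²)·4.5327] / (0.2013·√4.5327)
   = [0.427094 + 0.251387] / 0.428570 = 1.583127
d₂ = d₁ − σ√T = 1.583127 − 0.428570 = 1.154557
N(d₁) = 0.943304,  N(d₂) = 0.875864,  e^(−rT) = 0.852526
E₀ = V₀·N(d₁) − D·e^(−rT)·N(d₂)
   = 430.9228·0.943304 − 281.1349·0.852526·0.875864 = 196.568448
B₀ = V₀ − E₀ = 430.9228 − 196.568448 = 234.354352
spread = −(1/T)·ln(B₀/D) − r = −(1/4.5327)·ln(234.354352/281.1349) − 0.0352 = 0.00495274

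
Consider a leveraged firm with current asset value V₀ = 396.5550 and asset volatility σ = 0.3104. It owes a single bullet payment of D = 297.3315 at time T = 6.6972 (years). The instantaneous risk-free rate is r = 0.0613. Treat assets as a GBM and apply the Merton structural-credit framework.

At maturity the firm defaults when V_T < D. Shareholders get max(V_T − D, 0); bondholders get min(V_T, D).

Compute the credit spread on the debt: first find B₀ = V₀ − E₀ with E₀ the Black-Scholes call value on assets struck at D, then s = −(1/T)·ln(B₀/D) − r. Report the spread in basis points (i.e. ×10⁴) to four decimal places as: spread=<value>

d₁ = [ln(V₀/D) + (r + σ²/2)T] / (σ√T)
   = [ln(396.5550/297.3315) + (0.0613 + 0.5·0.3104²)·6.6972] / (0.3104·√6.6972)
   = [0.287967 + 0.733170] / 0.803283 = 1.271205
d₂ = d₁ − σ√T = 1.271205 − 0.803283 = 0.467922
N(d₁) = 0.898172,  N(d₂) = 0.680080,  e^(−rT) = 0.663293
E₀ = V₀·N(d₁) − D·e^(−rT)·N(d₂)
   = 396.5550·0.898172 − 297.3315·0.663293·0.680080 = 222.050694
B₀ = V₀ − E₀ = 396.5550 − 222.050694 = 174.504306
spread = −(1/T)·ln(B₀/D) − r = −(1/6.6972)·ln(174.504306/297.3315) − 0.0613 = 0.01827031
in basis points: 0.01827031 × 10⁴ = 182.7031 bp

spread=182.7031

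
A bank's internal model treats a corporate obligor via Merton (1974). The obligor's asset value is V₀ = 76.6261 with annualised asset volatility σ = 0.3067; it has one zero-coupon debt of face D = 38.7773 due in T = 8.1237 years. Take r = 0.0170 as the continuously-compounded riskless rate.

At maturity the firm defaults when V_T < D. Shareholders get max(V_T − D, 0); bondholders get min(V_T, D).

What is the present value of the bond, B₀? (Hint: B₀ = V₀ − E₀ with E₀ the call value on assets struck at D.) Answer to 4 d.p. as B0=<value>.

d₁ = [ln(V₀/D) + (r + σ²/2)T] / (σ√T)
   = [ln(76.6261/38.7773) + (0.0170 + 0.5·0.3067²)·8.1237] / (0.3067·√8.1237)
   = [0.681103 + 0.520180] / 0.874160 = 1.374215
d₂ = d₁ − σ√T = 1.374215 − 0.874160 = 0.500055
N(d₁) = 0.915313,  N(d₂) = 0.691482,  e^(−rT) = 0.871009
E₀ = V₀·N(d₁) − D·e^(−rT)·N(d₂)
   = 76.6261·0.915313 − 38.7773·0.871009·0.691482 = 46.781763
B₀ = V₀ − E₀ = 76.6261 − 46.781763 = 29.844337

B0=29.8443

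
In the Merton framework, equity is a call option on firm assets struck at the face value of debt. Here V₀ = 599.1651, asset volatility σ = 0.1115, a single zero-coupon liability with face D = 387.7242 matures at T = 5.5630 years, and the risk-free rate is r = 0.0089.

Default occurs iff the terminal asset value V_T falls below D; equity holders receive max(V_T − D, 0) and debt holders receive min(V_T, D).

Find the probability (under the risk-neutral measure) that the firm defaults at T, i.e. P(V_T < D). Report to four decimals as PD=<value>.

d₁ = [ln(V₀/D) + (r + σ²/2)T] / (σ√T)
   = [ln(599.1651/387.7242) + (0.0089 + 0.5·0.1115²)·5.5630] / (0.1115·√5.5630)
   = [0.435243 + 0.084091] / 0.262984 = 1.974774
d₂ = d₁ − σ√T = 1.974774 − 0.262984 = 1.711789
risk-neutral PD = N(−d₂) = N(-1.711789) = 0.043468

PD=0.0435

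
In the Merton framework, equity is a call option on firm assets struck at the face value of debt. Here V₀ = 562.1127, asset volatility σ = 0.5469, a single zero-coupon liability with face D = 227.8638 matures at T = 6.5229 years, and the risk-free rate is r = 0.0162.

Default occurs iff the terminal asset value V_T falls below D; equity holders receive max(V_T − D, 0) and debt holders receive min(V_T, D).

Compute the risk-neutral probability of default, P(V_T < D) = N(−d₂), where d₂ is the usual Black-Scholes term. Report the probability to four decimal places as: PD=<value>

PD=0.4905

d₁ = [ln(V₀/D) + (r + σ²/2)T] / (σ√T)
   = [ln(562.1127/227.8638) + (0.0162 + 0.5·0.5469²)·6.5229] / (0.5469·√6.5229)
   = [0.902954 + 1.081169] / 1.396781 = 1.420497
d₂ = d₁ − σ√T = 1.420497 − 1.396781 = 0.023717
risk-neutral PD = N(−d₂) = N(-0.023717) = 0.490539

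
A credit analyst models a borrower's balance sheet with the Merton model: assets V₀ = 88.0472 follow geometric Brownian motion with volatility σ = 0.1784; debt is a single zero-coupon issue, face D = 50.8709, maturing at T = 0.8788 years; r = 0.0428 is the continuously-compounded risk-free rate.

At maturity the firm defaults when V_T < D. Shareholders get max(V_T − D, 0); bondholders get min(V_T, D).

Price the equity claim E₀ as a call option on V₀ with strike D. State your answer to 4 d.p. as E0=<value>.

d₁ = [ln(V₀/D) + (r + σ²/2)T] / (σ√T)
   = [ln(88.0472/50.8709) + (0.0428 + 0.5·0.1784²)·0.8788] / (0.1784·√0.8788)
   = [0.548582 + 0.051597] / 0.167240 = 3.588732
d₂ = d₁ − σ√T = 3.588732 − 0.167240 = 3.421493
N(d₁) = 0.999834,  N(d₂) = 0.999689,  e^(−rT) = 0.963086
E₀ = V₀·N(d₁) − D·e^(−rT)·N(d₂)
   = 88.0472·0.999834 − 50.8709·0.963086·0.999689 = 39.054779

E0=39.0548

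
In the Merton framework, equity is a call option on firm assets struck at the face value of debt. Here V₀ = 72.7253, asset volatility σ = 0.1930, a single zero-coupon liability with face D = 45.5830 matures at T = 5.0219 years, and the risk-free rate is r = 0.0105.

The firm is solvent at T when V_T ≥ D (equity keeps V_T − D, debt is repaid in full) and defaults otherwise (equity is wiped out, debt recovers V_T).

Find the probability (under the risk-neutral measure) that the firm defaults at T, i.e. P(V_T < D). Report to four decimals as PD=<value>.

d₁ = [ln(V₀/D) + (r + σ²/2)T] / (σ√T)
   = [ln(72.7253/45.5830) + (0.0105 + 0.5·0.1930²)·5.0219] / (0.1930·√5.0219)
   = [0.467154 + 0.146260] / 0.432505 = 1.418283
d₂ = d₁ − σ√T = 1.418283 − 0.432505 = 0.985778
risk-neutral PD = N(−d₂) = N(-0.985778) = 0.162121

PD=0.1621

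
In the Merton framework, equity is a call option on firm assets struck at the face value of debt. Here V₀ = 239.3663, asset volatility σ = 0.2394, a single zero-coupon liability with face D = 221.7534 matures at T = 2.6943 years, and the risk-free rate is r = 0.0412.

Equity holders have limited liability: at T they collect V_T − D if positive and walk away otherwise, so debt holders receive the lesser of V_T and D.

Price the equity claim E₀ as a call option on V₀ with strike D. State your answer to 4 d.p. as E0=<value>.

d₁ = [ln(V₀/D) + (r + σ²/2)T] / (σ√T)
   = [ln(239.3663/221.7534) + (0.0412 + 0.5·0.2394²)·2.6943] / (0.2394·√2.6943)
   = [0.076429 + 0.188214] / 0.392959 = 0.673461
d₂ = d₁ − σ√T = 0.673461 − 0.392959 = 0.280502
N(d₁) = 0.749673,  N(d₂) = 0.610454,  e^(−rT) = 0.894934
E₀ = V₀·N(d₁) − D·e^(−rT)·N(d₂)
   = 239.3663·0.749673 − 221.7534·0.894934·0.610454 = 58.299020

E0=58.2990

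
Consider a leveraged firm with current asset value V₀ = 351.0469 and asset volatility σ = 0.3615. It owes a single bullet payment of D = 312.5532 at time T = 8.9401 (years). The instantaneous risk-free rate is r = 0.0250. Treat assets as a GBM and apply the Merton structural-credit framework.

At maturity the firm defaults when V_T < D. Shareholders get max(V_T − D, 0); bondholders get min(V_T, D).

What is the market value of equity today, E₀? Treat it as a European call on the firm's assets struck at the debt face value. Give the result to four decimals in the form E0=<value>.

d₁ = [ln(V₀/D) + (r + σ²/2)T] / (σ√T)
   = [ln(351.0469/312.5532) + (0.0250 + 0.5·0.3615²)·8.9401] / (0.3615·√8.9401)
   = [0.116145 + 0.807659] / 1.080885 = 0.854674
d₂ = d₁ − σ√T = 0.854674 − 1.080885 = -0.226211
N(d₁) = 0.803634,  N(d₂) = 0.410518,  e^(−rT) = 0.799713
E₀ = V₀·N(d₁) − D·e^(−rT)·N(d₂)
   = 351.0469·0.803634 − 312.5532·0.799713·0.410518 = 179.502989

E0=179.5030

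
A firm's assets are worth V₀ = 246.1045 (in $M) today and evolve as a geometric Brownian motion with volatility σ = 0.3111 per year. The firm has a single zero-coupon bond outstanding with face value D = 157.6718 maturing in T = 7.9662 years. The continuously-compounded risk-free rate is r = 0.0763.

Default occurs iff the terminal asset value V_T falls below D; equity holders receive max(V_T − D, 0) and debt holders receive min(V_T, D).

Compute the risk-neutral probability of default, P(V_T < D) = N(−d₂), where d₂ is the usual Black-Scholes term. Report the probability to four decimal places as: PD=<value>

d₁ = [ln(V₀/D) + (r + σ²/2)T] / (σ√T)
   = [ln(246.1045/157.6718) + (0.0763 + 0.5·0.3111²)·7.9662] / (0.3111·√7.9662)
   = [0.445241 + 0.993318] / 0.878063 = 1.638332
d₂ = d₁ − σ√T = 1.638332 − 0.878063 = 0.760270
risk-neutral PD = N(−d₂) = N(-0.760270) = 0.223547

PD=0.2235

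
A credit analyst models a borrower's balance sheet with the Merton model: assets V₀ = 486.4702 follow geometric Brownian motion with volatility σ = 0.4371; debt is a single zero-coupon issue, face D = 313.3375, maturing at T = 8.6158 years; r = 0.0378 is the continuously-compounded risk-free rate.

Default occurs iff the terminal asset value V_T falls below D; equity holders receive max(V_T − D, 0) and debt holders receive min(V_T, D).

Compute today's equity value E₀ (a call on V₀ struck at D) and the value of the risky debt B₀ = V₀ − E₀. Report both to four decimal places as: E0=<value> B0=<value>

d₁ = [ln(V₀/D) + (r + σ²/2)T] / (σ√T)
   = [ln(486.4702/313.3375) + (0.0378 + 0.5·0.4371²)·8.6158] / (0.4371·√8.6158)
   = [0.439895 + 1.148729] / 1.283006 = 1.238205
d₂ = d₁ − σ√T = 1.238205 − 1.283006 = -0.044801
N(d₁) = 0.892180,  N(d₂) = 0.482133,  e^(−rT) = 0.722038
E₀ = V₀·N(d₁) − D·e^(−rT)·N(d₂)
   = 486.4702·0.892180 − 313.3375·0.722038·0.482133 = 324.940395
B₀ = V₀ − E₀ = 486.4702 − 324.940395 = 161.529805

E0=324.9404 B0=161.5298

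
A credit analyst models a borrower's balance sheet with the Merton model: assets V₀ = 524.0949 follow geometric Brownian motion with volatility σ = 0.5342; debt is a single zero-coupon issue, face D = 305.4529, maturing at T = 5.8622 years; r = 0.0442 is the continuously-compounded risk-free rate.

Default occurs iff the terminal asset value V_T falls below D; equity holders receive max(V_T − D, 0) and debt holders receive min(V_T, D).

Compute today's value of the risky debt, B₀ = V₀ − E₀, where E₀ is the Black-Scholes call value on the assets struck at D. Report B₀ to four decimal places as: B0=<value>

B0=169.1421

d₁ = [ln(V₀/D) + (r + σ²/2)T] / (σ√T)
   = [ln(524.0949/305.4529) + (0.0442 + 0.5·0.5342²)·5.8622] / (0.5342·√5.8622)
   = [0.539877 + 1.095556] / 1.293404 = 1.264441
d₂ = d₁ − σ√T = 1.264441 − 1.293404 = -0.028963
N(d₁) = 0.896964,  N(d₂) = 0.488447,  e^(−rT) = 0.771739
E₀ = V₀·N(d₁) − D·e^(−rT)·N(d₂)
   = 524.0949·0.896964 − 305.4529·0.771739·0.488447 = 354.952775
B₀ = V₀ − E₀ = 524.0949 − 354.952775 = 169.142125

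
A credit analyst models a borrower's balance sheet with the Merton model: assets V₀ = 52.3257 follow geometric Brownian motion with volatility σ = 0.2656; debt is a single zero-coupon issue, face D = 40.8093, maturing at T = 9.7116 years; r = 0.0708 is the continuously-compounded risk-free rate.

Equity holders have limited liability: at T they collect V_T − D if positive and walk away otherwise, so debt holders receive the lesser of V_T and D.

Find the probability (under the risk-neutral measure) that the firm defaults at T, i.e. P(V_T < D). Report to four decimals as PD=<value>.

d₁ = [ln(V₀/D) + (r + σ²/2)T] / (σ√T)
   = [ln(52.3257/40.8093) + (0.0708 + 0.5·0.2656²)·9.7116] / (0.2656·√9.7116)
   = [0.248578 + 1.030126] / 0.827701 = 1.544886
d₂ = d₁ − σ√T = 1.544886 − 0.827701 = 0.717185
risk-neutral PD = N(−d₂) = N(-0.717185) = 0.236630

PD=0.2366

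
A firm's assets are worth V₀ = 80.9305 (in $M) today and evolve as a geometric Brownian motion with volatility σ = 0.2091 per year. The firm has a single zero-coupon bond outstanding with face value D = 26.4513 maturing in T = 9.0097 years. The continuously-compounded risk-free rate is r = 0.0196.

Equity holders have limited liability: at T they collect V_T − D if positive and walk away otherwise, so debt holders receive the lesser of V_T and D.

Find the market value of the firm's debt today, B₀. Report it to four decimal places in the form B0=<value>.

d₁ = [ln(V₀/D) + (r + σ²/2)T] / (σ√T)
   = [ln(80.9305/26.4513) + (0.0196 + 0.5·0.2091²)·9.0097] / (0.2091·√9.0097)
   = [1.118285 + 0.373555] / 0.627638 = 2.376912
d₂ = d₁ − σ√T = 2.376912 − 0.627638 = 1.749274
N(d₁) = 0.991271,  N(d₂) = 0.959878,  e^(−rT) = 0.838123
E₀ = V₀·N(d₁) − D·e^(−rT)·N(d₂)
   = 80.9305·0.991271 − 26.4513·0.838123·0.959878 = 58.944077
B₀ = V₀ − E₀ = 80.9305 − 58.944077 = 21.986423

B0=21.9864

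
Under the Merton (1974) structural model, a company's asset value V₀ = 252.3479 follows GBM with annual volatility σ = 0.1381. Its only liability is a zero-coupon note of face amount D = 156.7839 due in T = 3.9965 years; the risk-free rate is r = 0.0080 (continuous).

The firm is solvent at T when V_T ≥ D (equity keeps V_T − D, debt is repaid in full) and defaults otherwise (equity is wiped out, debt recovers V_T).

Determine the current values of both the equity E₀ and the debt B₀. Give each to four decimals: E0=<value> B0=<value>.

E0=101.1900 B0=151.1579

d₁ = [ln(V₀/D) + (r + σ²/2)T] / (σ√T)
   = [ln(252.3479/156.7839) + (0.0080 + 0.5·0.1381²)·3.9965] / (0.1381·√3.9965)
   = [0.475940 + 0.070082] / 0.276079 = 1.977774
d₂ = d₁ − σ√T = 1.977774 − 0.276079 = 1.701695
N(d₁) = 0.976023,  N(d₂) = 0.955594,  e^(−rT) = 0.968534
E₀ = V₀·N(d₁) − D·e^(−rT)·N(d₂)
   = 252.3479·0.976023 − 156.7839·0.968534·0.955594 = 101.189955
B₀ = V₀ − E₀ = 252.3479 − 101.189955 = 151.157945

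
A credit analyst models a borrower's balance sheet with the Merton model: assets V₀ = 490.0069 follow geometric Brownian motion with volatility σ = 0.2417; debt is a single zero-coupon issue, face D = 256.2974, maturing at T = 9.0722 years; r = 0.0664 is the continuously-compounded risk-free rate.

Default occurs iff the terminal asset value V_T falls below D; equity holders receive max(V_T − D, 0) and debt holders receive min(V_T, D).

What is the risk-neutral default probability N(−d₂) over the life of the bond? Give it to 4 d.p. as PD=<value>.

d₁ = [ln(V₀/D) + (r + σ²/2)T] / (σ√T)
   = [ln(490.0069/256.2974) + (0.0664 + 0.5·0.2417²)·9.0722] / (0.2417·√9.0722)
   = [0.648081 + 0.867388] / 0.728003 = 2.081681
d₂ = d₁ − σ√T = 2.081681 − 0.728003 = 1.353678
risk-neutral PD = N(−d₂) = N(-1.353678) = 0.087920

PD=0.0879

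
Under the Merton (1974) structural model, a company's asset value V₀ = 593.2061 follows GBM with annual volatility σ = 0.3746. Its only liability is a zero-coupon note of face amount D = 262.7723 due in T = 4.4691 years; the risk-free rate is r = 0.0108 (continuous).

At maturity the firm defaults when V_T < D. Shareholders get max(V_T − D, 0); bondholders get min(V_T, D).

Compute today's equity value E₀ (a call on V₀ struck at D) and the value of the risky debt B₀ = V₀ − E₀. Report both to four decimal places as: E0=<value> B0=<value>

d₁ = [ln(V₀/D) + (r + σ²/2)T] / (σ√T)
   = [ln(593.2061/262.7723) + (0.0108 + 0.5·0.3746²)·4.4691] / (0.3746·√4.4691)
   = [0.814254 + 0.361830] / 0.791914 = 1.485116
d₂ = d₁ − σ√T = 1.485116 − 0.791914 = 0.693203
N(d₁) = 0.931244,  N(d₂) = 0.755909,  e^(−rT) = 0.952880
E₀ = V₀·N(d₁) − D·e^(−rT)·N(d₂)
   = 593.2061·0.931244 − 262.7723·0.952880·0.755909 = 363.146951
B₀ = V₀ − E₀ = 593.2061 − 363.146951 = 230.059149

E0=363.1470 B0=230.0591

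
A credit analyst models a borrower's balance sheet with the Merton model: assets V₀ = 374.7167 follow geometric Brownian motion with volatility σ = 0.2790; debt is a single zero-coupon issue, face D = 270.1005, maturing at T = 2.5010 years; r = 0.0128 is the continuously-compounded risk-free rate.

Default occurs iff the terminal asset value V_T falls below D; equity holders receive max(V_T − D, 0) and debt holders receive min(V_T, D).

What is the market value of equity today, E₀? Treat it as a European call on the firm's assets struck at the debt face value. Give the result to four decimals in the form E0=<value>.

d₁ = [ln(V₀/D) + (r + σ²/2)T] / (σ√T)
   = [ln(374.7167/270.1005) + (0.0128 + 0.5·0.2790²)·2.5010] / (0.2790·√2.5010)
   = [0.327376 + 0.129353] / 0.441226 = 1.035137
d₂ = d₁ − σ√T = 1.035137 − 0.441226 = 0.593911
N(d₁) = 0.849697,  N(d₂) = 0.723714,  e^(−rT) = 0.968494
E₀ = V₀·N(d₁) − D·e^(−rT)·N(d₂)
   = 374.7167·0.849697 − 270.1005·0.968494·0.723714 = 129.078906

E0=129.0789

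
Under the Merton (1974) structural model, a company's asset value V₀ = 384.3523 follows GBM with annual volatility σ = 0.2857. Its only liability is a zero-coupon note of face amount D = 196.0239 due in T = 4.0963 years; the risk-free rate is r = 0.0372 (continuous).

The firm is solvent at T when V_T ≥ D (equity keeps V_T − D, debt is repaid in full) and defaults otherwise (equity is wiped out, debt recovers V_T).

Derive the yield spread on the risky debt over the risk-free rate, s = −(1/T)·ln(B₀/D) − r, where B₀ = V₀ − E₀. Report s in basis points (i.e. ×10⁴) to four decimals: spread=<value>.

d₁ = [ln(V₀/D) + (r + σ²/2)T] / (σ√T)
   = [ln(384.3523/196.0239) + (0.0372 + 0.5·0.2857²)·4.0963] / (0.2857·√4.0963)
   = [0.673323 + 0.319562] / 0.578237 = 1.717088
d₂ = d₁ − σ√T = 1.717088 − 0.578237 = 1.138851
N(d₁) = 0.957018,  N(d₂) = 0.872617,  e^(−rT) = 0.858660
E₀ = V₀·N(d₁) − D·e^(−rT)·N(d₂)
   = 384.3523·0.957018 − 196.0239·0.858660·0.872617 = 220.955168
B₀ = V₀ − E₀ = 384.3523 − 220.955168 = 163.397132
spread = −(1/T)·ln(B₀/D) − r = −(1/4.0963)·ln(163.397132/196.0239) − 0.0372 = 0.00724327
in basis points: 0.00724327 × 10⁴ = 72.4327 bp

spread=72.4327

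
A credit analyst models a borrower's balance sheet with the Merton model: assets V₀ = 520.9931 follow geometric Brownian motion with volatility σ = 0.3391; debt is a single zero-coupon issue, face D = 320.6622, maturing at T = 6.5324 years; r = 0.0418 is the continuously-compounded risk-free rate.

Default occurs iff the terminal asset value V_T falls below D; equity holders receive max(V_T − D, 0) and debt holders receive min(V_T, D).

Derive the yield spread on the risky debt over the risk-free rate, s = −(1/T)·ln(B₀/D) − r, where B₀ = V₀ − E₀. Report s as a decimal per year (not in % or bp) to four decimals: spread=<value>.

spread=0.0206

d₁ = [ln(V₀/D) + (r + σ²/2)T] / (σ√T)
   = [ln(520.9931/320.6622) + (0.0418 + 0.5·0.3391²)·6.5324] / (0.3391·√6.5324)
   = [0.485349 + 0.648631] / 0.866691 = 1.308401
d₂ = d₁ − σ√T = 1.308401 − 0.866691 = 0.441711
N(d₁) = 0.904631,  N(d₂) = 0.670651,  e^(−rT) = 0.761051
E₀ = V₀·N(d₁) − D·e^(−rT)·N(d₂)
   = 520.9931·0.904631 − 320.6622·0.761051·0.670651 = 307.640835
B₀ = V₀ − E₀ = 520.9931 − 307.640835 = 213.352265
spread = −(1/T)·ln(B₀/D) − r = −(1/6.5324)·ln(213.352265/320.6622) − 0.0418 = 0.02057273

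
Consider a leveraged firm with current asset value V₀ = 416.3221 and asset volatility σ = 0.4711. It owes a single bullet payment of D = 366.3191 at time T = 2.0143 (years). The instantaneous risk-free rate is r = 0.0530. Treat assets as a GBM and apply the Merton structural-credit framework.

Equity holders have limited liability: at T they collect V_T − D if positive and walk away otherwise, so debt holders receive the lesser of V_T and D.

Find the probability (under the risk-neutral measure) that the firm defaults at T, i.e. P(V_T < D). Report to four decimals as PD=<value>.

d₁ = [ln(V₀/D) + (r + σ²/2)T] / (σ√T)
   = [ln(416.3221/366.3191) + (0.0530 + 0.5·0.4711²)·2.0143] / (0.4711·√2.0143)
   = [0.127954 + 0.330280] / 0.668614 = 0.685350
d₂ = d₁ − σ√T = 0.685350 − 0.668614 = 0.016737
risk-neutral PD = N(−d₂) = N(-0.016737) = 0.493323

PD=0.4933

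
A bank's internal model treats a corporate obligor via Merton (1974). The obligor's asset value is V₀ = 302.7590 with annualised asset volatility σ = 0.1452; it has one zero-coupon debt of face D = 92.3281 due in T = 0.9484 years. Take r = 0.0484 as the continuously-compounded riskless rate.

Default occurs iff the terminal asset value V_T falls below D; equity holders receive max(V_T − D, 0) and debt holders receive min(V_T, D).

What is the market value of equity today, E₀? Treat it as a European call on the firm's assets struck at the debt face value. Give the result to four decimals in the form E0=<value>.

E0=214.5732

d₁ = [ln(V₀/D) + (r + σ²/2)T] / (σ√T)
   = [ln(302.7590/92.3281) + (0.0484 + 0.5·0.1452²)·0.9484] / (0.1452·√0.9484)
   = [1.187589 + 0.055900] / 0.141404 = 8.793858
d₂ = d₁ − σ√T = 8.793858 − 0.141404 = 8.652454
N(d₁) = 1.000000,  N(d₂) = 1.000000,  e^(−rT) = 0.955135
E₀ = V₀·N(d₁) − D·e^(−rT)·N(d₂)
   = 302.7590·1.000000 − 92.3281·0.955135·1.000000 = 214.573198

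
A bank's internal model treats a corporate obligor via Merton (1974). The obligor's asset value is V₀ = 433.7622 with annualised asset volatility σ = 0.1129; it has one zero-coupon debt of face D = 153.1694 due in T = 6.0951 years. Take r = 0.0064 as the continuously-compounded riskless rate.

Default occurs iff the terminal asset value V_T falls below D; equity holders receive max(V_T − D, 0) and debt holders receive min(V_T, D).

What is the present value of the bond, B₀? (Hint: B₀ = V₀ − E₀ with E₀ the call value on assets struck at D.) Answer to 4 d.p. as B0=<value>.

d₁ = [ln(V₀/D) + (r + σ²/2)T] / (σ√T)
   = [ln(433.7622/153.1694) + (0.0064 + 0.5·0.1129²)·6.0951] / (0.1129·√6.0951)
   = [1.040952 + 0.077854] / 0.278730 = 4.013936
d₂ = d₁ − σ√T = 4.013936 − 0.278730 = 3.735205
N(d₁) = 0.999970,  N(d₂) = 0.999906,  e^(−rT) = 0.961742
E₀ = V₀·N(d₁) − D·e^(−rT)·N(d₂)
   = 433.7622·0.999970 − 153.1694·0.961742·0.999906 = 286.453558
B₀ = V₀ − E₀ = 433.7622 − 286.453558 = 147.308642

B0=147.3086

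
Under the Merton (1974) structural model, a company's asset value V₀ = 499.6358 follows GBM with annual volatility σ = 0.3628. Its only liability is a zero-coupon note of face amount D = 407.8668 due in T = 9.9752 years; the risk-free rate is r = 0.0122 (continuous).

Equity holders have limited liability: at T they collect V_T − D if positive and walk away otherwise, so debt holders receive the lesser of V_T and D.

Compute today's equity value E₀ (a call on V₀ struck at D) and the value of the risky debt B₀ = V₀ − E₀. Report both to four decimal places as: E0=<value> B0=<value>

d₁ = [ln(V₀/D) + (r + σ²/2)T] / (σ√T)
   = [ln(499.6358/407.8668) + (0.0122 + 0.5·0.3628²)·9.9752] / (0.3628·√9.9752)
   = [0.202939 + 0.778185] / 1.145851 = 0.856240
d₂ = d₁ − σ√T = 0.856240 − 1.145851 = -0.289611
N(d₁) = 0.804067,  N(d₂) = 0.386057,  e^(−rT) = 0.885416
E₀ = V₀·N(d₁) − D·e^(−rT)·N(d₂)
   = 499.6358·0.804067 − 407.8668·0.885416·0.386057 = 262.323412
B₀ = V₀ − E₀ = 499.6358 − 262.323412 = 237.312388

E0=262.3234 B0=237.3124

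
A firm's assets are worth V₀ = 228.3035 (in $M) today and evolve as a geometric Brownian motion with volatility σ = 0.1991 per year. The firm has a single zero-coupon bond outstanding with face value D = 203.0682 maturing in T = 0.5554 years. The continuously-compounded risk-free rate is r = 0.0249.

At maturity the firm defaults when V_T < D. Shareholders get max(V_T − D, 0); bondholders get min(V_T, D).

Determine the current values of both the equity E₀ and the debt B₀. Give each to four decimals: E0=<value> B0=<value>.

E0=31.3081 B0=196.9954

d₁ = [ln(V₀/D) + (r + σ²/2)T] / (σ√T)
   = [ln(228.3035/203.0682) + (0.0249 + 0.5·0.1991²)·0.5554] / (0.1991·√0.5554)
   = [0.117134 + 0.024838] / 0.148380 = 0.956814
d₂ = d₁ − σ√T = 0.956814 − 0.148380 = 0.808435
N(d₁) = 0.830669,  N(d₂) = 0.790580,  e^(−rT) = 0.986266
E₀ = V₀·N(d₁) − D·e^(−rT)·N(d₂)
   = 228.3035·0.830669 − 203.0682·0.986266·0.790580 = 31.308059
B₀ = V₀ − E₀ = 228.3035 − 31.308059 = 196.995441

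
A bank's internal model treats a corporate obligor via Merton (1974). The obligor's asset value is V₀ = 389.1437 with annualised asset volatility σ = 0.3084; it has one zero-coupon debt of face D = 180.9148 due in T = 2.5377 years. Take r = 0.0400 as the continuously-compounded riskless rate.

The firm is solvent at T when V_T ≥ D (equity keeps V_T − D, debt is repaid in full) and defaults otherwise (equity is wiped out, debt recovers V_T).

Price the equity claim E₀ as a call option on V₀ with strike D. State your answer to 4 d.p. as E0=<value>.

E0=227.5760

d₁ = [ln(V₀/D) + (r + σ²/2)T] / (σ√T)
   = [ln(389.1437/180.9148) + (0.0400 + 0.5·0.3084²)·2.5377] / (0.3084·√2.5377)
   = [0.765922 + 0.222189] / 0.491286 = 2.011275
d₂ = d₁ − σ√T = 2.011275 − 0.491286 = 1.519989
N(d₁) = 0.977852,  N(d₂) = 0.935743,  e^(−rT) = 0.903474
E₀ = V₀·N(d₁) − D·e^(−rT)·N(d₂)
   = 389.1437·0.977852 − 180.9148·0.903474·0.935743 = 227.575959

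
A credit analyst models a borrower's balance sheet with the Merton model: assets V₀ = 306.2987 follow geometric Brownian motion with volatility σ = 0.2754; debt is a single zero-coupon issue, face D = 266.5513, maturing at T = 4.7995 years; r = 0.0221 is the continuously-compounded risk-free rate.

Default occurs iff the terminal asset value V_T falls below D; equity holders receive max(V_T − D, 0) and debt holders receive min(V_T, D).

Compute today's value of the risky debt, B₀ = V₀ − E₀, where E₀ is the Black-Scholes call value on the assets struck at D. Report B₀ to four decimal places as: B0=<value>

d₁ = [ln(V₀/D) + (r + σ²/2)T] / (σ√T)
   = [ln(306.2987/266.5513) + (0.0221 + 0.5·0.2754²)·4.7995] / (0.2754·√4.7995)
   = [0.138994 + 0.288078] / 0.603340 = 0.707847
d₂ = d₁ − σ√T = 0.707847 − 0.603340 = 0.104508
N(d₁) = 0.760480,  N(d₂) = 0.541617,  e^(−rT) = 0.899363
E₀ = V₀·N(d₁) − D·e^(−rT)·N(d₂)
   = 306.2987·0.760480 − 266.5513·0.899363·0.541617 = 103.094262
B₀ = V₀ − E₀ = 306.2987 − 103.094262 = 203.204438

B0=203.2044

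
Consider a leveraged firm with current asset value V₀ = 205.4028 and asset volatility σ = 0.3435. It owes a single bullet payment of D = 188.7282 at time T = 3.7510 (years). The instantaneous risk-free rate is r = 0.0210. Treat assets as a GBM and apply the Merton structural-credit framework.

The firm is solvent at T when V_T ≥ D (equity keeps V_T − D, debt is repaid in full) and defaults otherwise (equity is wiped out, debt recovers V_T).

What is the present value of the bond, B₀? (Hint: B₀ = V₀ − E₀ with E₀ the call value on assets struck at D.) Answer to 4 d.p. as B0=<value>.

d₁ = [ln(V₀/D) + (r + σ²/2)T] / (σ√T)
   = [ln(205.4028/188.7282) + (0.0210 + 0.5·0.3435²)·3.7510] / (0.3435·√3.7510)
   = [0.084665 + 0.300065] / 0.665274 = 0.578304
d₂ = d₁ − σ√T = 0.578304 − 0.665274 = -0.086969
N(d₁) = 0.718471,  N(d₂) = 0.465348,  e^(−rT) = 0.924252
E₀ = V₀·N(d₁) − D·e^(−rT)·N(d₂)
   = 205.4028·0.718471 − 188.7282·0.924252·0.465348 = 66.404153
B₀ = V₀ − E₀ = 205.4028 − 66.404153 = 138.998647

B0=138.9986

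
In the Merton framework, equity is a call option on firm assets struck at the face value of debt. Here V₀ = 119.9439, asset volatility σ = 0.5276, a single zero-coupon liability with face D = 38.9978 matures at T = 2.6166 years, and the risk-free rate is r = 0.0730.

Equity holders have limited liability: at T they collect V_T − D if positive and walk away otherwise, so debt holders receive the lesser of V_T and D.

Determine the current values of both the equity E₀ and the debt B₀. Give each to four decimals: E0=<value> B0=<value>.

E0=89.0536 B0=30.8903

d₁ = [ln(V₀/D) + (r + σ²/2)T] / (σ√T)
   = [ln(119.9439/38.9978) + (0.0730 + 0.5·0.5276²)·2.6166] / (0.5276·√2.6166)
   = [1.123519 + 0.555192] / 0.853441 = 1.966992
d₂ = d₁ − σ√T = 1.966992 − 0.853441 = 1.113551
N(d₁) = 0.975408,  N(d₂) = 0.867264,  e^(−rT) = 0.826123
E₀ = V₀·N(d₁) − D·e^(−rT)·N(d₂)
   = 119.9439·0.975408 − 38.9978·0.826123·0.867264 = 89.053608
B₀ = V₀ − E₀ = 119.9439 − 89.053608 = 30.890292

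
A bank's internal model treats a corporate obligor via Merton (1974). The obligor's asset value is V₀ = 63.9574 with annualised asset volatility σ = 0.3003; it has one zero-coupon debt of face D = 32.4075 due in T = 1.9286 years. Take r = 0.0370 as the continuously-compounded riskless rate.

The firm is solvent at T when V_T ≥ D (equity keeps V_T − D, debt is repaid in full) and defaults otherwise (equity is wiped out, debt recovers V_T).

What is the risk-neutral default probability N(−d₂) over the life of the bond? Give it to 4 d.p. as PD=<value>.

d₁ = [ln(V₀/D) + (r + σ²/2)T] / (σ√T)
   = [ln(63.9574/32.4075) + (0.0370 + 0.5·0.3003²)·1.9286] / (0.3003·√1.9286)
   = [0.679827 + 0.158319] / 0.417039 = 2.009756
d₂ = d₁ − σ√T = 2.009756 − 0.417039 = 1.592717
risk-neutral PD = N(−d₂) = N(-1.592717) = 0.055612

PD=0.0556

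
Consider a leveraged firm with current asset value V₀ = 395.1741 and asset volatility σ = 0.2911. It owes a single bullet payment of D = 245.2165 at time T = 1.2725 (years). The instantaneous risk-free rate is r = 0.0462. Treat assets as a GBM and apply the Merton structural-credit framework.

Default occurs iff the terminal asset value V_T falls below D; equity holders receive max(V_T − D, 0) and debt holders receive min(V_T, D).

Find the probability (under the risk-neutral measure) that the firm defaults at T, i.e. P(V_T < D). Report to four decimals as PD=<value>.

d₁ = [ln(V₀/D) + (r + σ²/2)T] / (σ√T)
   = [ln(395.1741/245.2165) + (0.0462 + 0.5·0.2911²)·1.2725] / (0.2911·√1.2725)
   = [0.477185 + 0.112705] / 0.328376 = 1.796386
d₂ = d₁ − σ√T = 1.796386 − 0.328376 = 1.468011
risk-neutral PD = N(−d₂) = N(-1.468011) = 0.071051

PD=0.0711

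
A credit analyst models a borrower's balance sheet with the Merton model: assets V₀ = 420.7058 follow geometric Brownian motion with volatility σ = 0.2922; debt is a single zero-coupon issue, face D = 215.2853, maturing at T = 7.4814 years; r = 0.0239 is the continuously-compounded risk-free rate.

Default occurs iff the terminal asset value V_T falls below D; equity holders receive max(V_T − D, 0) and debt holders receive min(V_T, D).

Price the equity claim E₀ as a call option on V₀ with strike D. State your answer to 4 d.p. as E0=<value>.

d₁ = [ln(V₀/D) + (r + σ²/2)T] / (σ√T)
   = [ln(420.7058/215.2853) + (0.0239 + 0.5·0.2922²)·7.4814] / (0.2922·√7.4814)
   = [0.669970 + 0.498190] / 0.799230 = 1.461606
d₂ = d₁ − σ√T = 1.461606 − 0.799230 = 0.662376
N(d₁) = 0.928075,  N(d₂) = 0.746135,  e^(−rT) = 0.836269
E₀ = V₀·N(d₁) − D·e^(−rT)·N(d₂)
   = 420.7058·0.928075 − 215.2853·0.836269·0.746135 = 256.115306

E0=256.1153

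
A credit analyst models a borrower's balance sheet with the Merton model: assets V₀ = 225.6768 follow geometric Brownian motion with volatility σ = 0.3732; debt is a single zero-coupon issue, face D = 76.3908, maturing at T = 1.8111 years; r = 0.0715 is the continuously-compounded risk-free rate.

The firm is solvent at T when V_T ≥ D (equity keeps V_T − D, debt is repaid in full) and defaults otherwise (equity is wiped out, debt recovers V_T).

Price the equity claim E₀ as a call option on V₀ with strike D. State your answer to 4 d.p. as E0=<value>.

E0=158.7212

d₁ = [ln(V₀/D) + (r + σ²/2)T] / (σ√T)
   = [ln(225.6768/76.3908) + (0.0715 + 0.5·0.3732²)·1.8111] / (0.3732·√1.8111)
   = [1.083242 + 0.255617] / 0.502242 = 2.665765
d₂ = d₁ − σ√T = 2.665765 − 0.502242 = 2.163523
N(d₁) = 0.996159,  N(d₂) = 0.984750,  e^(−rT) = 0.878540
E₀ = V₀·N(d₁) − D·e^(−rT)·N(d₂)
   = 225.6768·0.996159 − 76.3908·0.878540·0.984750 = 158.721160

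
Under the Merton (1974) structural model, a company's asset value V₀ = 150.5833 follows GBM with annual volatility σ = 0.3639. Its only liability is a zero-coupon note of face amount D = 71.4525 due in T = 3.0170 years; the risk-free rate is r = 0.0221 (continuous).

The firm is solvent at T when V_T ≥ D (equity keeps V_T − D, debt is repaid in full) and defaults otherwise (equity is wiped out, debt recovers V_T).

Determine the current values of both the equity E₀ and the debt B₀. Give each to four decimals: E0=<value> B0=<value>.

d₁ = [ln(V₀/D) + (r + σ²/2)T] / (σ√T)
   = [ln(150.5833/71.4525) + (0.0221 + 0.5·0.3639²)·3.0170] / (0.3639·√3.0170)
   = [0.745484 + 0.266436] / 0.632077 = 1.600945
d₂ = d₁ − σ√T = 1.600945 − 0.632077 = 0.968868
N(d₁) = 0.945305,  N(d₂) = 0.833694,  e^(−rT) = 0.935499
E₀ = V₀·N(d₁) − D·e^(−rT)·N(d₂)
   = 150.5833·0.945305 − 71.4525·0.935499·0.833694 = 86.619977
B₀ = V₀ − E₀ = 150.5833 − 86.619977 = 63.963323

E0=86.6200 B0=63.9633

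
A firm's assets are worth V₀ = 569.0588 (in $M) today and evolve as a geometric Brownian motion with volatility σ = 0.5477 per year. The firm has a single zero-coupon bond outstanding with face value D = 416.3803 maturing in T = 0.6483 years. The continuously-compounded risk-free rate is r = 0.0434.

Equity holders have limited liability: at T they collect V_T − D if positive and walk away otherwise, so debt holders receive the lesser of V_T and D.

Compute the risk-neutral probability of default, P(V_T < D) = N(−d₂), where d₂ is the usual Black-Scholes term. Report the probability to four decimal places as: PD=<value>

PD=0.2906

d₁ = [ln(V₀/D) + (r + σ²/2)T] / (σ√T)
   = [ln(569.0588/416.3803) + (0.0434 + 0.5·0.5477²)·0.6483] / (0.5477·√0.6483)
   = [0.312385 + 0.125373] / 0.440992 = 0.992666
d₂ = d₁ − σ√T = 0.992666 − 0.440992 = 0.551674
risk-neutral PD = N(−d₂) = N(-0.551674) = 0.290586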